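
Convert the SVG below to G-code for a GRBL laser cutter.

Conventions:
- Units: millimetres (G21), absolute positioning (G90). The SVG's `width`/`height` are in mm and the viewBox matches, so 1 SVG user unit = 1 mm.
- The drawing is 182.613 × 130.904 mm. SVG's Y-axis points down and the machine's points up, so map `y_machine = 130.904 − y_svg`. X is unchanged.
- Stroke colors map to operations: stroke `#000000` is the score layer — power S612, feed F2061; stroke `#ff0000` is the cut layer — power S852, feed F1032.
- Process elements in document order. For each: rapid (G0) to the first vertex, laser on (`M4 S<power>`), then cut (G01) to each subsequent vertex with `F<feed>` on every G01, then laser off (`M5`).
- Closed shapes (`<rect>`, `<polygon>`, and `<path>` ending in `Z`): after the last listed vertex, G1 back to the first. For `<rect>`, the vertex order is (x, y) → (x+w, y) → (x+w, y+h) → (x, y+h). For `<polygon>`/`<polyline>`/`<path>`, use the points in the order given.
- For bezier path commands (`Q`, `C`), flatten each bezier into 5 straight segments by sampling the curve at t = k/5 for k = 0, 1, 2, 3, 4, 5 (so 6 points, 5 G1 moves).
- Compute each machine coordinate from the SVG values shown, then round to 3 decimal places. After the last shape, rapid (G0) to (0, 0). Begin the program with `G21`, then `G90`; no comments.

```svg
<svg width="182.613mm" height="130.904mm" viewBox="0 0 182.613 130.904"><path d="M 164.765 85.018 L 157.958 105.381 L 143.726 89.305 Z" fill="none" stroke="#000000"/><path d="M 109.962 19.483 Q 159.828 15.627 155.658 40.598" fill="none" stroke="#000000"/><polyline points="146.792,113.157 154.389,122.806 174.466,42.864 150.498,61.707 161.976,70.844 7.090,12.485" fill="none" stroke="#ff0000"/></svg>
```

1 u = 1 mm; y_m = 130.904 − y.

[1] `<path>` regular polygon, #000000→score S612 F2061: (164.765,45.886) → (157.958,25.523) → (143.726,41.599) → (164.765,45.886) (closed)

[2] `<path>` quadratic bezier, #000000→score S612 F2061: (109.962,111.421) → (127.747,111.810) → (141.209,109.893) → (150.348,105.670) → (155.165,99.141) → (155.658,90.306)

[3] `<polyline>` open polyline, #ff0000→cut S852 F1032: (146.792,17.747) → (154.389,8.098) → (174.466,88.040) → (150.498,69.197) → (161.976,60.060) → (7.090,118.419)

G21
G90
G0 X164.765 Y45.886
M4 S612
G01 X157.958 Y25.523 F2061
G01 X143.726 Y41.599 F2061
G01 X164.765 Y45.886 F2061
M5
G0 X109.962 Y111.421
M4 S612
G01 X127.747 Y111.810 F2061
G01 X141.209 Y109.893 F2061
G01 X150.348 Y105.670 F2061
G01 X155.165 Y99.141 F2061
G01 X155.658 Y90.306 F2061
M5
G0 X146.792 Y17.747
M4 S852
G01 X154.389 Y8.098 F1032
G01 X174.466 Y88.040 F1032
G01 X150.498 Y69.197 F1032
G01 X161.976 Y60.060 F1032
G01 X7.090 Y118.419 F1032
M5
G0 X0.000 Y0.000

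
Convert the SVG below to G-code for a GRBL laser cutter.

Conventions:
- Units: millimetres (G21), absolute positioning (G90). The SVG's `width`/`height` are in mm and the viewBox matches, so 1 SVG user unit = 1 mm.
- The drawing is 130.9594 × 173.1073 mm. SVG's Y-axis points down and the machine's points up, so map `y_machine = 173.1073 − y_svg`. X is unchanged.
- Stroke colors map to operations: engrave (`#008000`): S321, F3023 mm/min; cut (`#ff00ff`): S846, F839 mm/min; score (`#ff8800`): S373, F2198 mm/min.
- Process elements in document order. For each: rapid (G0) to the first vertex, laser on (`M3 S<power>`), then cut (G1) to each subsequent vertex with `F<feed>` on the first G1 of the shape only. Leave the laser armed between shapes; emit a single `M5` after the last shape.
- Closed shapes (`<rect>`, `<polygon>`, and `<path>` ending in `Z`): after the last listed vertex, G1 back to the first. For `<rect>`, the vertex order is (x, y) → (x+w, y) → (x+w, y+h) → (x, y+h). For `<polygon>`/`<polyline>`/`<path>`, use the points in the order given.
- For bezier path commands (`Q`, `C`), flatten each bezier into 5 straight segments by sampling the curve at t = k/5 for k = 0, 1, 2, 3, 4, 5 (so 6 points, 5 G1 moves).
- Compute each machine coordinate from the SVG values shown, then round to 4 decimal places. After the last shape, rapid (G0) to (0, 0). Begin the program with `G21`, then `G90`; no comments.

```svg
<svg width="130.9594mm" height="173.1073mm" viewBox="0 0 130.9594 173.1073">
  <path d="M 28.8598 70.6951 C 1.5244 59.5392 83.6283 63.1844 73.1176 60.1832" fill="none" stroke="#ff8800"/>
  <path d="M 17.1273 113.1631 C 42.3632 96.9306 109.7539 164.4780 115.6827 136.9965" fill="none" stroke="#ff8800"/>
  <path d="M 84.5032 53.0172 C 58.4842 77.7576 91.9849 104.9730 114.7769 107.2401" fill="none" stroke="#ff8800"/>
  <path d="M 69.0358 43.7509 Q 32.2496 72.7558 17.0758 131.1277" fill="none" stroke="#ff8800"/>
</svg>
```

viewBox `0 0 130.9594 173.1073` with mm width/height → 1 unit = 1 mm. Flip: y_m = 173.1073 − y_svg.

**Shape 1** — `<path>` cubic bezier, stroke `#ff8800` → score (S373, F2198). Control points (SVG): P0=(28.8598,70.6951), P1=(1.5244,59.5392), P2=(83.6283,63.1844), P3=(73.1176,60.1832); sampled at t=k/5. Machine vertices: (28.8598,102.4122) → (23.9748,107.5012) → (35.6567,110.0674) → (54.2069,111.1403) → (69.9267,111.7494) → (73.1176,112.9241). Open path.

**Shape 2** — `<path>` cubic bezier, stroke `#ff8800` → score (S373, F2198). Control points (SVG): P0=(17.1273,113.1631), P1=(42.3632,96.9306), P2=(109.7539,164.4780), P3=(115.6827,136.9965); sampled at t=k/5. Machine vertices: (17.1273,59.9442) → (36.4985,61.0606) → (61.0132,50.6526) → (85.6979,37.3031) → (105.5789,29.5949) → (115.6827,36.1108). Open path.

**Shape 3** — `<path>` cubic bezier, stroke `#ff8800` → score (S373, F2198). Control points (SVG): P0=(84.5032,53.0172), P1=(58.4842,77.7576), P2=(91.9849,104.9730), P3=(114.7769,107.2401); sampled at t=k/5. Machine vertices: (84.5032,120.0901) → (75.4723,105.1682) → (77.3552,90.9687) → (86.7809,78.8078) → (100.3785,70.0019) → (114.7769,65.8672). Open path.

**Shape 4** — `<path>` quadratic bezier, stroke `#ff8800` → score (S373, F2198). Control points (SVG): P0=(69.0358,43.7509), P1=(32.2496,72.7558), P2=(17.0758,131.1277); sampled at t=k/5. Machine vertices: (69.0358,129.3564) → (55.1858,116.5798) → (43.0648,101.4538) → (32.6728,83.9784) → (24.0098,64.1537) → (17.0758,41.9796). Open path.

G21
G90
G0 X28.8598 Y102.4122
M3 S373
G1 X23.9748 Y107.5012 F2198
G1 X35.6567 Y110.0674
G1 X54.2069 Y111.1403
G1 X69.9267 Y111.7494
G1 X73.1176 Y112.9241
G0 X17.1273 Y59.9442
M3 S373
G1 X36.4985 Y61.0606 F2198
G1 X61.0132 Y50.6526
G1 X85.6979 Y37.3031
G1 X105.5789 Y29.5949
G1 X115.6827 Y36.1108
G0 X84.5032 Y120.0901
M3 S373
G1 X75.4723 Y105.1682 F2198
G1 X77.3552 Y90.9687
G1 X86.7809 Y78.8078
G1 X100.3785 Y70.0019
G1 X114.7769 Y65.8672
G0 X69.0358 Y129.3564
M3 S373
G1 X55.1858 Y116.5798 F2198
G1 X43.0648 Y101.4538
G1 X32.6728 Y83.9784
G1 X24.0098 Y64.1537
G1 X17.0758 Y41.9796
M5
G0 X0.0000 Y0.0000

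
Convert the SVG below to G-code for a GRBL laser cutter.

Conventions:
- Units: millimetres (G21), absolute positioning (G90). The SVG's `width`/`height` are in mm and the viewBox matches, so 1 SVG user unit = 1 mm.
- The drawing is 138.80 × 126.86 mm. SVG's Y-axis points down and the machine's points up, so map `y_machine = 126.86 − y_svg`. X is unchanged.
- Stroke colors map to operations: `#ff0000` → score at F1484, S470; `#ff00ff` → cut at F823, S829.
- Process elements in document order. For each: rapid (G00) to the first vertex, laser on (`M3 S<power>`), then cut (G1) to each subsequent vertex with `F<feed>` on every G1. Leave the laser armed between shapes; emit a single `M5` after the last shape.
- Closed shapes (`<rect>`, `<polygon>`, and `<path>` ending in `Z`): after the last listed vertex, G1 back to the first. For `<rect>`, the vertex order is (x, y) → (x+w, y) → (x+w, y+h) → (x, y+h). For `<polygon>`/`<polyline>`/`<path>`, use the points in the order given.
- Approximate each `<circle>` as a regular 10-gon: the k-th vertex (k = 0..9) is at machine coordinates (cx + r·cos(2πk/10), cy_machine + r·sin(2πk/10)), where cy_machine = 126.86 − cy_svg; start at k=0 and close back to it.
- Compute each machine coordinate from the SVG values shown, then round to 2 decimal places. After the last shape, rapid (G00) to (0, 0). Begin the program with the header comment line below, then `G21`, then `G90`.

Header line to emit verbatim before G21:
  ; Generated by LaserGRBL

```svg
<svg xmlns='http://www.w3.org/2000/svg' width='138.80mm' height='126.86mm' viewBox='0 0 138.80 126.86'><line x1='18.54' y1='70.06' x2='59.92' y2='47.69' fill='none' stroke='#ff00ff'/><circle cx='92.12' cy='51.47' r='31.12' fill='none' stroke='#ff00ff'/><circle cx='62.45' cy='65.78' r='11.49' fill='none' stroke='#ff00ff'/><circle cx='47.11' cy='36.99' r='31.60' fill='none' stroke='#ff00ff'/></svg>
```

Since the viewBox matches the mm dimensions, user units are millimetres directly. The only transform is the Y-flip y_m = 126.86 − y_svg.

Shape 1 is a line segment drawn with `<line>`. Its stroke #ff00ff means cut at S829, F823. After flipping Y the toolpath is (18.54,56.80) → (59.92,79.17).

Shape 2 is a circle drawn with `<circle>`. Its stroke #ff00ff means cut at S829, F823. After flipping Y the toolpath is (123.24,75.39) → (117.30,93.68) → (101.74,104.99) → (82.50,104.99) → (66.94,93.68) → (61.00,75.39) → (66.94,57.10) → (82.50,45.79) → (101.74,45.79) → (117.30,57.10) → (123.24,75.39), returning to the start.

Shape 3 is a circle drawn with `<circle>`. Its stroke #ff00ff means cut at S829, F823. After flipping Y the toolpath is (73.94,61.08) → (71.75,67.83) → (66.00,72.01) → (58.90,72.01) → (53.15,67.83) → (50.96,61.08) → (53.15,54.33) → (58.90,50.15) → (66.00,50.15) → (71.75,54.33) → (73.94,61.08), returning to the start.

Shape 4 is a circle drawn with `<circle>`. Its stroke #ff00ff means cut at S829, F823. After flipping Y the toolpath is (78.71,89.87) → (72.67,108.44) → (56.87,119.92) → (37.35,119.92) → (21.55,108.44) → (15.51,89.87) → (21.55,71.30) → (37.35,59.82) → (56.87,59.82) → (72.67,71.30) → (78.71,89.87), returning to the start.

; Generated by LaserGRBL
G21
G90
G00 X18.54 Y56.80
M3 S829
G1 X59.92 Y79.17 F823
G00 X123.24 Y75.39
M3 S829
G1 X117.30 Y93.68 F823
G1 X101.74 Y104.99 F823
G1 X82.50 Y104.99 F823
G1 X66.94 Y93.68 F823
G1 X61.00 Y75.39 F823
G1 X66.94 Y57.10 F823
G1 X82.50 Y45.79 F823
G1 X101.74 Y45.79 F823
G1 X117.30 Y57.10 F823
G1 X123.24 Y75.39 F823
G00 X73.94 Y61.08
M3 S829
G1 X71.75 Y67.83 F823
G1 X66.00 Y72.01 F823
G1 X58.90 Y72.01 F823
G1 X53.15 Y67.83 F823
G1 X50.96 Y61.08 F823
G1 X53.15 Y54.33 F823
G1 X58.90 Y50.15 F823
G1 X66.00 Y50.15 F823
G1 X71.75 Y54.33 F823
G1 X73.94 Y61.08 F823
G00 X78.71 Y89.87
M3 S829
G1 X72.67 Y108.44 F823
G1 X56.87 Y119.92 F823
G1 X37.35 Y119.92 F823
G1 X21.55 Y108.44 F823
G1 X15.51 Y89.87 F823
G1 X21.55 Y71.30 F823
G1 X37.35 Y59.82 F823
G1 X56.87 Y59.82 F823
G1 X72.67 Y71.30 F823
G1 X78.71 Y89.87 F823
M5
G00 X0.00 Y0.00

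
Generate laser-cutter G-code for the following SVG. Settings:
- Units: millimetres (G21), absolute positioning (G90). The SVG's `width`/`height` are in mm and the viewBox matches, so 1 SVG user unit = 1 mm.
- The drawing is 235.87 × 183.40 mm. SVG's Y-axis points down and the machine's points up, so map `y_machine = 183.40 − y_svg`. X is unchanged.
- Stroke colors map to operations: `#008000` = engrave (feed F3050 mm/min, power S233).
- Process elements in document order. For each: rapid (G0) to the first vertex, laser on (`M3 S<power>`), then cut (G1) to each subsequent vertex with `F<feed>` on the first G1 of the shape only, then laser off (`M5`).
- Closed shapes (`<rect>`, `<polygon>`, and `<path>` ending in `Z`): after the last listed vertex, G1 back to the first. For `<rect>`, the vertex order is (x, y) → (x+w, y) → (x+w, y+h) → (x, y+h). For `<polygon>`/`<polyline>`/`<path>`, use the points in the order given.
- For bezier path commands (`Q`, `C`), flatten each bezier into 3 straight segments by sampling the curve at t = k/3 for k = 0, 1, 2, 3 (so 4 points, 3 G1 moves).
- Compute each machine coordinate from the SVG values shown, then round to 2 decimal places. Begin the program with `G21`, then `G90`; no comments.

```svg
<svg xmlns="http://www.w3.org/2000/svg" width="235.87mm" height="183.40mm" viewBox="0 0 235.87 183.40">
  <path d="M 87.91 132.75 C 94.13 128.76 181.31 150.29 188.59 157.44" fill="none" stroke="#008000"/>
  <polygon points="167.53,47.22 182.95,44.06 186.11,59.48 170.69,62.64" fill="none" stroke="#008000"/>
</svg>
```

G21
G90
G0 X87.91 Y50.65
M3 S233
G1 X115.16 Y47.61 F3050
G1 X160.63 Y36.43
G1 X188.59 Y25.96
M5
G0 X167.53 Y136.18
M3 S233
G1 X182.95 Y139.34 F3050
G1 X186.11 Y123.92
G1 X170.69 Y120.76
G1 X167.53 Y136.18
M5

1 u = 1 mm; y_m = 183.40 − y.

[1] `<path>` cubic bezier, #008000→engrave S233 F3050: (87.91,50.65) → (115.16,47.61) → (160.63,36.43) → (188.59,25.96)

[2] `<polygon>` regular polygon, #008000→engrave S233 F3050: (167.53,136.18) → (182.95,139.34) → (186.11,123.92) → (170.69,120.76) → (167.53,136.18) (closed)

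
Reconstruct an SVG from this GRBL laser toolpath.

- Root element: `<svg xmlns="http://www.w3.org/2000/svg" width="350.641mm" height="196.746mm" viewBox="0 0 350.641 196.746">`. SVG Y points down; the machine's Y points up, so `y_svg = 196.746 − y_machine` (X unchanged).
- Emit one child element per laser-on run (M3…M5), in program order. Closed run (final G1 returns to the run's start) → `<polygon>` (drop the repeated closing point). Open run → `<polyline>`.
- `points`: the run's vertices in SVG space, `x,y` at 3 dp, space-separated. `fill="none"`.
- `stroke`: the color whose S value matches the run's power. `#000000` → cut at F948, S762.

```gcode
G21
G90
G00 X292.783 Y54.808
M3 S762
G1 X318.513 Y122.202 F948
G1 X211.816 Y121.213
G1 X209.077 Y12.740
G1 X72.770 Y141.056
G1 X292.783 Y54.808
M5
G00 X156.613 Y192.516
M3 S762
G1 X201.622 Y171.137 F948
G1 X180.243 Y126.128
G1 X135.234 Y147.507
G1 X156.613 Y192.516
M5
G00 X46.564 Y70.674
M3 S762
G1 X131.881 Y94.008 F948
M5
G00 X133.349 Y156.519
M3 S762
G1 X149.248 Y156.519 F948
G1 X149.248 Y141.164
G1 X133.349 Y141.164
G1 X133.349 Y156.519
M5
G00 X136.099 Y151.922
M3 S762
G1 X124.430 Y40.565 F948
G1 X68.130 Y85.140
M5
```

<svg xmlns="http://www.w3.org/2000/svg" width="350.641mm" height="196.746mm" viewBox="0 0 350.641 196.746">
  <polygon points="292.783,141.938 318.513,74.544 211.816,75.533 209.077,184.006 72.770,55.690" fill="none" stroke="#000000"/>
  <polygon points="156.613,4.230 201.622,25.609 180.243,70.618 135.234,49.239" fill="none" stroke="#000000"/>
  <polyline points="46.564,126.072 131.881,102.738" fill="none" stroke="#000000"/>
  <polygon points="133.349,40.227 149.248,40.227 149.248,55.582 133.349,55.582" fill="none" stroke="#000000"/>
  <polyline points="136.099,44.824 124.430,156.181 68.130,111.606" fill="none" stroke="#000000"/>
</svg>

Each laser-on run becomes one SVG element. Flip Y back into SVG space with y_svg = 196.746 − y_machine. Every run uses S762, so all elements get stroke `#000000` (cut).

Run 1: The run returns to its start, so emit a `<polygon>` with points (Y-flipped): 292.783,141.938 318.513,74.544 211.816,75.533 209.077,184.006 72.770,55.690.

Run 2: The run returns to its start, so emit a `<polygon>` with points (Y-flipped): 156.613,4.230 201.622,25.609 180.243,70.618 135.234,49.239.

Run 3: The run is open, so emit a `<polyline>` with points (Y-flipped): 46.564,126.072 131.881,102.738.

Run 4: The run returns to its start, so emit a `<polygon>` with points (Y-flipped): 133.349,40.227 149.248,40.227 149.248,55.582 133.349,55.582.

Run 5: The run is open, so emit a `<polyline>` with points (Y-flipped): 136.099,44.824 124.430,156.181 68.130,111.606.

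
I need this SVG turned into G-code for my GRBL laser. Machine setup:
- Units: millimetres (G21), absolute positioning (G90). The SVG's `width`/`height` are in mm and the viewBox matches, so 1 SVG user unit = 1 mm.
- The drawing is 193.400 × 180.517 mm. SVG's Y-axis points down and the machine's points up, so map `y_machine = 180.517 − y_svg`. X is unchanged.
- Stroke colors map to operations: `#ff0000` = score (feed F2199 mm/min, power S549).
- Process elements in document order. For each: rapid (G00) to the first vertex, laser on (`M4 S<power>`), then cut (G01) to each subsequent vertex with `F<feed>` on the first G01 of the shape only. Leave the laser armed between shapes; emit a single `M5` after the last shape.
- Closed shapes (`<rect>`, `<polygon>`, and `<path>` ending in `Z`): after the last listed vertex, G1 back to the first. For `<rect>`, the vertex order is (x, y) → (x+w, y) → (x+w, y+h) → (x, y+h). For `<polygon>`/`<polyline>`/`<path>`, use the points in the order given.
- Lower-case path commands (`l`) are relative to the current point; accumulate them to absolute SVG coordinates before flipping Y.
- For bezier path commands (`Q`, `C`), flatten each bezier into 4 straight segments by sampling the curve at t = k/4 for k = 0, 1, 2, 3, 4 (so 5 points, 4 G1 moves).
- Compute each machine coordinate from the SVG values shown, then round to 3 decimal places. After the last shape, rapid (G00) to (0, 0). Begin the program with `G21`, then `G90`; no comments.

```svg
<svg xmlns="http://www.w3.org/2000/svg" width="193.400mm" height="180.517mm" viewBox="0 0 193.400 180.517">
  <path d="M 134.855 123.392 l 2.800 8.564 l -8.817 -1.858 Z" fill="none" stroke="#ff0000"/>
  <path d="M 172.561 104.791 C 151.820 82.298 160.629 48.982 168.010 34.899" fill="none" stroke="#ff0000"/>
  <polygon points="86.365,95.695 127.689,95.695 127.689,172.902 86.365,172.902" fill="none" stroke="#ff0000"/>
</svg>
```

Since the viewBox matches the mm dimensions, user units are millimetres directly. The only transform is the Y-flip y_m = 180.517 − y_svg.

Shape 1 is a regular polygon drawn with `<path>`. Its stroke #ff0000 means score at S549, F2199. After flipping Y the toolpath is (134.855,57.125) → (137.655,48.561) → (128.838,50.419) → (134.855,57.125), returning to the start.

Shape 2 is a cubic bezier drawn with `<path>`. Its stroke #ff0000 means score at S549, F2199. After flipping Y the toolpath is (172.561,75.726) → (162.062,94.155) → (159.740,113.826) → (162.691,131.919) → (168.010,145.618).

Shape 3 is a rectangle drawn with `<polygon>`. Its stroke #ff0000 means score at S549, F2199. After flipping Y the toolpath is (86.365,84.822) → (127.689,84.822) → (127.689,7.615) → (86.365,7.615) → (86.365,84.822), returning to the start.

G21
G90
G00 X134.855 Y57.125
M4 S549
G01 X137.655 Y48.561 F2199
G01 X128.838 Y50.419
G01 X134.855 Y57.125
G00 X172.561 Y75.726
M4 S549
G01 X162.062 Y94.155 F2199
G01 X159.740 Y113.826
G01 X162.691 Y131.919
G01 X168.010 Y145.618
G00 X86.365 Y84.822
M4 S549
G01 X127.689 Y84.822 F2199
G01 X127.689 Y7.615
G01 X86.365 Y7.615
G01 X86.365 Y84.822
M5
G00 X0.000 Y0.000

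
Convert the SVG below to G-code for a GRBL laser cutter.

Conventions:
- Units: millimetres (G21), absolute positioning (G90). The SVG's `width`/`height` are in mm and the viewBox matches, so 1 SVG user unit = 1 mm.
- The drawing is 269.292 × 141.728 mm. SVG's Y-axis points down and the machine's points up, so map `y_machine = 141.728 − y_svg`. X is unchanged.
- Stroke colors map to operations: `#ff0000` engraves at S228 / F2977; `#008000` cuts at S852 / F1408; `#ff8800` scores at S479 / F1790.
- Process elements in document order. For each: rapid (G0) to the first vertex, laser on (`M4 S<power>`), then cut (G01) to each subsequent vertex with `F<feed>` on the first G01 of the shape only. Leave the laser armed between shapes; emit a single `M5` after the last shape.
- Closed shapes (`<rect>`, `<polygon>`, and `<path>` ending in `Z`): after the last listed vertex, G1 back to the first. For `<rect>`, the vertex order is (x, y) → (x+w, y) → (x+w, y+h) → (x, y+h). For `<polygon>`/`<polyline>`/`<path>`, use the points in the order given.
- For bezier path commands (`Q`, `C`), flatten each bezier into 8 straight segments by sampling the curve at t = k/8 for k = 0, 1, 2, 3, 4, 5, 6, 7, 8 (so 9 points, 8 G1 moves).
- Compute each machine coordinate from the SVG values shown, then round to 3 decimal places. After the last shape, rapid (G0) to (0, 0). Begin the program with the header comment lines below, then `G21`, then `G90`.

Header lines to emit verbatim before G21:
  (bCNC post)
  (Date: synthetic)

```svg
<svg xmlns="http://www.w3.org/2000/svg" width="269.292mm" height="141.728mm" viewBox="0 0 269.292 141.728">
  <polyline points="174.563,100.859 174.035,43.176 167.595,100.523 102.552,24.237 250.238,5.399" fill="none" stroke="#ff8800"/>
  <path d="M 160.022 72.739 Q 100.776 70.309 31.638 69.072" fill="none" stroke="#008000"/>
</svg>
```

(bCNC post)
(Date: synthetic)
G21
G90
G0 X174.563 Y40.869
M4 S479
G01 X174.035 Y98.552 F1790
G01 X167.595 Y41.205
G01 X102.552 Y117.491
G01 X250.238 Y136.329
G0 X160.022 Y68.989
M4 S852
G01 X145.056 Y69.578 F1408
G01 X129.781 Y70.129
G01 X114.196 Y70.644
G01 X98.303 Y71.121
G01 X82.100 Y71.560
G01 X65.589 Y71.963
G01 X48.768 Y72.328
G01 X31.638 Y72.656
M5
G0 X0.000 Y0.000

1 u = 1 mm; y_m = 141.728 − y.

[1] `<polyline>` open polyline, #ff8800→score S479 F1790: (174.563,40.869) → (174.035,98.552) → (167.595,41.205) → (102.552,117.491) → (250.238,136.329)

[2] `<path>` quadratic bezier, #008000→cut S852 F1408: (160.022,68.989) → (145.056,69.578) → (129.781,70.129) → (114.196,70.644) → (98.303,71.121) → (82.100,71.560) → (65.589,71.963) → (48.768,72.328) → (31.638,72.656)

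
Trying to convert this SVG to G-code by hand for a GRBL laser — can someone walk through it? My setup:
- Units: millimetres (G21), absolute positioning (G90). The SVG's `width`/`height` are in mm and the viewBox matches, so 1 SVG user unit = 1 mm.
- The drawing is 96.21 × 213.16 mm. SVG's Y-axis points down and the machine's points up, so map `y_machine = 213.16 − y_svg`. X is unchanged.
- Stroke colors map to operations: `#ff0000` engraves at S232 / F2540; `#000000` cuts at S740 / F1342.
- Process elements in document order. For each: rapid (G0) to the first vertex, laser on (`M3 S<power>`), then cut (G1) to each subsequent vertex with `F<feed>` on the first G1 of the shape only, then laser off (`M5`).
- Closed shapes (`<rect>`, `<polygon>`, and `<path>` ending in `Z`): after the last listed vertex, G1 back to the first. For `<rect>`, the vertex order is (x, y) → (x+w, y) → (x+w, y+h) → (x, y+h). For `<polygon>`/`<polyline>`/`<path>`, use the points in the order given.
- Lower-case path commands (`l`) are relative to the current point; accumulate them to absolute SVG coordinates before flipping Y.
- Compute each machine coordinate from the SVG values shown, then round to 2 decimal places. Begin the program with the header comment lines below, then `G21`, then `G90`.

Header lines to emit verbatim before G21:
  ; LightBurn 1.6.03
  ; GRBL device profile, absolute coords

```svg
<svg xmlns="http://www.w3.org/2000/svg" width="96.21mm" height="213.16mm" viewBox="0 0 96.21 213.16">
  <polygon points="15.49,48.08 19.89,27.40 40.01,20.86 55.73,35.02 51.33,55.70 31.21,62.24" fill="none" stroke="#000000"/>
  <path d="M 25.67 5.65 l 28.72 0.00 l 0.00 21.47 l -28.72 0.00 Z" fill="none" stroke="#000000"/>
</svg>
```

; LightBurn 1.6.03
; GRBL device profile, absolute coords
G21
G90
G0 X15.49 Y165.08
M3 S740
G1 X19.89 Y185.76 F1342
G1 X40.01 Y192.30
G1 X55.73 Y178.14
G1 X51.33 Y157.46
G1 X31.21 Y150.92
G1 X15.49 Y165.08
M5
G0 X25.67 Y207.51
M3 S740
G1 X54.39 Y207.51 F1342
G1 X54.39 Y186.04
G1 X25.67 Y186.04
G1 X25.67 Y207.51
M5

Since the viewBox matches the mm dimensions, user units are millimetres directly. The only transform is the Y-flip y_m = 213.16 − y_svg.

Shape 1 is a regular polygon drawn with `<polygon>`. Its stroke #000000 means cut at S740, F1342. After flipping Y the toolpath is (15.49,165.08) → (19.89,185.76) → (40.01,192.30) → (55.73,178.14) → (51.33,157.46) → (31.21,150.92) → (15.49,165.08), returning to the start.

Shape 2 is a rectangle drawn with `<path>`. Its stroke #000000 means cut at S740, F1342. After flipping Y the toolpath is (25.67,207.51) → (54.39,207.51) → (54.39,186.04) → (25.67,186.04) → (25.67,207.51), returning to the start.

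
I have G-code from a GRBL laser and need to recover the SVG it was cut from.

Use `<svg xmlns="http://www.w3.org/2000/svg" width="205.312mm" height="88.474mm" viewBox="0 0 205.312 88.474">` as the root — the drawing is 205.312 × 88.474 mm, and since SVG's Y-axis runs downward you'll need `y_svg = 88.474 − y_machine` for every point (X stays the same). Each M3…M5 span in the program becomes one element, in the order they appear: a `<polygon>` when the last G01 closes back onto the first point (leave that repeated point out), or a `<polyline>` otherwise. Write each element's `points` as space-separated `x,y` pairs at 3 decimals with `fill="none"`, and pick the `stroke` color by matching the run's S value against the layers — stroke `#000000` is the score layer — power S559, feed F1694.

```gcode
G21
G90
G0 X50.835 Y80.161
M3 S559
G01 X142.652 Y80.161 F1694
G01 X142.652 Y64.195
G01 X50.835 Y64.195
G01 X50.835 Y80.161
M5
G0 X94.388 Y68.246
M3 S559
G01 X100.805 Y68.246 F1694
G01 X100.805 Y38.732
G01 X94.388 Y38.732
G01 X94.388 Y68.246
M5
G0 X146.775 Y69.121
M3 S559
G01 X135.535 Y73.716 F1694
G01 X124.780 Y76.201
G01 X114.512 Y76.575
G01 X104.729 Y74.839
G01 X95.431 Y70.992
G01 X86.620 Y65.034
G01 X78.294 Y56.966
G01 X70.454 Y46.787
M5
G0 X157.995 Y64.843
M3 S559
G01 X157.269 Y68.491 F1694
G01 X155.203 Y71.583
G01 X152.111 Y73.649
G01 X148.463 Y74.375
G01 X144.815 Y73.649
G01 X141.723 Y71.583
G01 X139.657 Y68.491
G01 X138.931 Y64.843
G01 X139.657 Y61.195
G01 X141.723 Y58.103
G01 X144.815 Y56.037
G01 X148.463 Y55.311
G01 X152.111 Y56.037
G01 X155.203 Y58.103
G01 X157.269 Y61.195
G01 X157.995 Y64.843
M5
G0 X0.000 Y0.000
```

<svg xmlns="http://www.w3.org/2000/svg" width="205.312mm" height="88.474mm" viewBox="0 0 205.312 88.474">
  <polygon points="50.835,8.313 142.652,8.313 142.652,24.279 50.835,24.279" fill="none" stroke="#000000"/>
  <polygon points="94.388,20.228 100.805,20.228 100.805,49.742 94.388,49.742" fill="none" stroke="#000000"/>
  <polyline points="146.775,19.353 135.535,14.758 124.780,12.273 114.512,11.899 104.729,13.635 95.431,17.482 86.620,23.440 78.294,31.508 70.454,41.687" fill="none" stroke="#000000"/>
  <polygon points="157.995,23.631 157.269,19.983 155.203,16.891 152.111,14.825 148.463,14.099 144.815,14.825 141.723,16.891 139.657,19.983 138.931,23.631 139.657,27.279 141.723,30.371 144.815,32.437 148.463,33.163 152.111,32.437 155.203,30.371 157.269,27.279" fill="none" stroke="#000000"/>
</svg>

y_svg = 88.474 − y_m. Every run uses S559, so all elements get stroke `#000000` (score).

[1] closed run; points: 50.835,8.313 142.652,8.313 142.652,24.279 50.835,24.279

[2] closed run; points: 94.388,20.228 100.805,20.228 100.805,49.742 94.388,49.742

[3] open run; points: 146.775,19.353 135.535,14.758 124.780,12.273 114.512,11.899 104.729,13.635 95.431,17.482 86.620,23.440 78.294,31.508 70.454,41.687

[4] closed run; points: 157.995,23.631 157.269,19.983 155.203,16.891 152.111,14.825 148.463,14.099 144.815,14.825 141.723,16.891 139.657,19.983 138.931,23.631 139.657,27.279 141.723,30.371 144.815,32.437 148.463,33.163 152.111,32.437 155.203,30.371 157.269,27.279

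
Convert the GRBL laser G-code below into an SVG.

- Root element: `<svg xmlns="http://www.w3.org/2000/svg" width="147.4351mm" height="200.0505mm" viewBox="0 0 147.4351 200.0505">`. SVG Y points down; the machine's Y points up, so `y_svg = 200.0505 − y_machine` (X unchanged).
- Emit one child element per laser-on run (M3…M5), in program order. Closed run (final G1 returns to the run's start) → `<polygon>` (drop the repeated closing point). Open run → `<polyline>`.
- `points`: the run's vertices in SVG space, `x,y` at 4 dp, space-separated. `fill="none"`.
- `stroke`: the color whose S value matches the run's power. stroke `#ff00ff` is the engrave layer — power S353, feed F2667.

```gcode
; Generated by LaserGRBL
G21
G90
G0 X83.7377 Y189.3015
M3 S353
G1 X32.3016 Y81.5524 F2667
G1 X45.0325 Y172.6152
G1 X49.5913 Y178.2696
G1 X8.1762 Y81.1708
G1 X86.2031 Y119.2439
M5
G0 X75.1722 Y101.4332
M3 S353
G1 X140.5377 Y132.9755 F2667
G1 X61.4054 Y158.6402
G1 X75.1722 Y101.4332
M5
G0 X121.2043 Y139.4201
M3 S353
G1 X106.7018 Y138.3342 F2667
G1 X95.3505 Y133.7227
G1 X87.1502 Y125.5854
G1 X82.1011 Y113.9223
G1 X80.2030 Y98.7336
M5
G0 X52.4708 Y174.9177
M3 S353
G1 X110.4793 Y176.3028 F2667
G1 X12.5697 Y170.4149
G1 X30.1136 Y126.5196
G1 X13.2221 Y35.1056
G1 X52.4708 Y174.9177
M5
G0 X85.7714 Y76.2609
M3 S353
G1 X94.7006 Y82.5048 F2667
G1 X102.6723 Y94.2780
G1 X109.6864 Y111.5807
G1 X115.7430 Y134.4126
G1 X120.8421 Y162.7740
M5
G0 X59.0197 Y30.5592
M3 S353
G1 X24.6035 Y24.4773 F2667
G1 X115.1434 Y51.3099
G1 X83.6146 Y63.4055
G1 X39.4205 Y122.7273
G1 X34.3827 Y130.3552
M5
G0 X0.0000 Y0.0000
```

Machine Y-up, SVG Y-down with viewBox height 200.0505, so y_svg = 200.0505 − y_machine; X carries over. Every run uses S353, so all elements get stroke `#ff00ff` (engrave).

Run 1: The run is open, so emit a `<polyline>` with points (Y-flipped): 83.7377,10.7490 32.3016,118.4981 45.0325,27.4353 49.5913,21.7809 8.1762,118.8797 86.2031,80.8066.

Run 2: The run returns to its start, so emit a `<polygon>` with points (Y-flipped): 75.1722,98.6173 140.5377,67.0750 61.4054,41.4103.

Run 3: The run is open, so emit a `<polyline>` with points (Y-flipped): 121.2043,60.6304 106.7018,61.7163 95.3505,66.3278 87.1502,74.4651 82.1011,86.1282 80.2030,101.3169.

Run 4: The run returns to its start, so emit a `<polygon>` with points (Y-flipped): 52.4708,25.1328 110.4793,23.7477 12.5697,29.6356 30.1136,73.5309 13.2221,164.9449.

Run 5: The run is open, so emit a `<polyline>` with points (Y-flipped): 85.7714,123.7896 94.7006,117.5457 102.6723,105.7725 109.6864,88.4698 115.7430,65.6379 120.8421,37.2765.

Run 6: The run is open, so emit a `<polyline>` with points (Y-flipped): 59.0197,169.4913 24.6035,175.5732 115.1434,148.7406 83.6146,136.6450 39.4205,77.3232 34.3827,69.6953.

<svg xmlns="http://www.w3.org/2000/svg" width="147.4351mm" height="200.0505mm" viewBox="0 0 147.4351 200.0505">
  <polyline points="83.7377,10.7490 32.3016,118.4981 45.0325,27.4353 49.5913,21.7809 8.1762,118.8797 86.2031,80.8066" fill="none" stroke="#ff00ff"/>
  <polygon points="75.1722,98.6173 140.5377,67.0750 61.4054,41.4103" fill="none" stroke="#ff00ff"/>
  <polyline points="121.2043,60.6304 106.7018,61.7163 95.3505,66.3278 87.1502,74.4651 82.1011,86.1282 80.2030,101.3169" fill="none" stroke="#ff00ff"/>
  <polygon points="52.4708,25.1328 110.4793,23.7477 12.5697,29.6356 30.1136,73.5309 13.2221,164.9449" fill="none" stroke="#ff00ff"/>
  <polyline points="85.7714,123.7896 94.7006,117.5457 102.6723,105.7725 109.6864,88.4698 115.7430,65.6379 120.8421,37.2765" fill="none" stroke="#ff00ff"/>
  <polyline points="59.0197,169.4913 24.6035,175.5732 115.1434,148.7406 83.6146,136.6450 39.4205,77.3232 34.3827,69.6953" fill="none" stroke="#ff00ff"/>
</svg>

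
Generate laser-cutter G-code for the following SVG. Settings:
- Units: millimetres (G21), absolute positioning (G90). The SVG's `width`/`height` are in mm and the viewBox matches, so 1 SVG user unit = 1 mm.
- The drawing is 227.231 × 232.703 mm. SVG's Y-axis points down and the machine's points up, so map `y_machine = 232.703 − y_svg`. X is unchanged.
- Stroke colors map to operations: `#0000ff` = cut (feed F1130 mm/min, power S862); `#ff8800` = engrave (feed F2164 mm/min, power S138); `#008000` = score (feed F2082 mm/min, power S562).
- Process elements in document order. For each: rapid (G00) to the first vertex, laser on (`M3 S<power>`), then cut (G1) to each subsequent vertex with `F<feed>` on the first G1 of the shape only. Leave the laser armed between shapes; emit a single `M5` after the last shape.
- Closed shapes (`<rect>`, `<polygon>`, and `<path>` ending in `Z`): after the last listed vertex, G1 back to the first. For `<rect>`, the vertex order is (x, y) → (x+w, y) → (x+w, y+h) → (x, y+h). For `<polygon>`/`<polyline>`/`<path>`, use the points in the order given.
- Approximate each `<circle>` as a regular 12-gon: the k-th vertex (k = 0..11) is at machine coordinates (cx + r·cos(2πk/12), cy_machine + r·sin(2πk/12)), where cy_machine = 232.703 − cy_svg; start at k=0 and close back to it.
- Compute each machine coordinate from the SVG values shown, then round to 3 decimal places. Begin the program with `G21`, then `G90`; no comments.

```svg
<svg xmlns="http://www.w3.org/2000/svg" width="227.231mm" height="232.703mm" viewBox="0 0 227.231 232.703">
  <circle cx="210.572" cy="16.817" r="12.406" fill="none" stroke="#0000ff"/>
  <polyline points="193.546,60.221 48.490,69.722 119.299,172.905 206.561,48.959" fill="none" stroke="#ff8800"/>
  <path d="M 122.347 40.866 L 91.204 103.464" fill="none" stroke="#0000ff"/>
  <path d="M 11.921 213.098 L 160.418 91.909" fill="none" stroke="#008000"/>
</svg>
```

G21
G90
G00 X222.978 Y215.886
M3 S862
G1 X221.316 Y222.089 F1130
G1 X216.775 Y226.630
G1 X210.572 Y228.292
G1 X204.369 Y226.630
G1 X199.828 Y222.089
G1 X198.166 Y215.886
G1 X199.828 Y209.683
G1 X204.369 Y205.142
G1 X210.572 Y203.480
G1 X216.775 Y205.142
G1 X221.316 Y209.683
G1 X222.978 Y215.886
G00 X193.546 Y172.482
M3 S138
G1 X48.490 Y162.981 F2164
G1 X119.299 Y59.798
G1 X206.561 Y183.744
G00 X122.347 Y191.837
M3 S862
G1 X91.204 Y129.239 F1130
G00 X11.921 Y19.605
M3 S562
G1 X160.418 Y140.794 F2082
M5

1 u = 1 mm; y_m = 232.703 − y.

[1] `<circle>` circle, #0000ff→cut S862 F1130: (222.978,215.886) → (221.316,222.089) → (216.775,226.630) → (210.572,228.292) → (204.369,226.630) → (199.828,222.089) → (198.166,215.886) → (199.828,209.683) → (204.369,205.142) → (210.572,203.480) → (216.775,205.142) → (221.316,209.683) → (222.978,215.886) (closed)

[2] `<polyline>` open polyline, #ff8800→engrave S138 F2164: (193.546,172.482) → (48.490,162.981) → (119.299,59.798) → (206.561,183.744)

[3] `<path>` line segment, #0000ff→cut S862 F1130: (122.347,191.837) → (91.204,129.239)

[4] `<path>` line segment, #008000→score S562 F2082: (11.921,19.605) → (160.418,140.794)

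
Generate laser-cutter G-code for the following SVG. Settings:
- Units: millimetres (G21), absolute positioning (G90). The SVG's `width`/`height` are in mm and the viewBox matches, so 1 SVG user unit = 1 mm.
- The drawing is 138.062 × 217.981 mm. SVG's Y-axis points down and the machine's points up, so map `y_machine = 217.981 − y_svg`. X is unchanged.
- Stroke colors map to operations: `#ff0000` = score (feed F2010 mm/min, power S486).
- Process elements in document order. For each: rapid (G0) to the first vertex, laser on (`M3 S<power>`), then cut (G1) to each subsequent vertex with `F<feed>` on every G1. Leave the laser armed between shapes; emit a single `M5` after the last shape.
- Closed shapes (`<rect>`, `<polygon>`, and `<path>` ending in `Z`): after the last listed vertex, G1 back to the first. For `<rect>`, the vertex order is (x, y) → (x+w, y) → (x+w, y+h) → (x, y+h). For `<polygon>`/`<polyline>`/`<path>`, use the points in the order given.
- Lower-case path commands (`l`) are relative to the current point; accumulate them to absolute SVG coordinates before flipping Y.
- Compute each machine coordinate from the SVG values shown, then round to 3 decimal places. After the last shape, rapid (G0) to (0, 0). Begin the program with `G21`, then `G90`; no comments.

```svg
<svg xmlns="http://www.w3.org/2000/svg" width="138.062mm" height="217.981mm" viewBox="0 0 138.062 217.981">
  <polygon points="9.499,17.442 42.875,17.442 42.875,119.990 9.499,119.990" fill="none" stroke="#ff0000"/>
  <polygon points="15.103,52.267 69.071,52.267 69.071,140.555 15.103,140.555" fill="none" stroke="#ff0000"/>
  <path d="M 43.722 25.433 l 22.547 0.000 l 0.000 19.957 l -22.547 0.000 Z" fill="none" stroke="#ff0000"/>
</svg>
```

viewBox `0 0 138.062 217.981` with mm width/height → 1 unit = 1 mm. Flip: y_m = 217.981 − y_svg.

**Shape 1** — `<polygon>` rectangle, stroke `#ff0000` → score (S486, F2010). Machine vertices: (9.499,200.539) → (42.875,200.539) → (42.875,97.991) → (9.499,97.991) → (9.499,200.539). Closed: final G1 returns to the first vertex.

**Shape 2** — `<polygon>` rectangle, stroke `#ff0000` → score (S486, F2010). Machine vertices: (15.103,165.714) → (69.071,165.714) → (69.071,77.426) → (15.103,77.426) → (15.103,165.714). Closed: final G1 returns to the first vertex.

**Shape 3** — `<path>` rectangle, stroke `#ff0000` → score (S486, F2010). Machine vertices: (43.722,192.548) → (66.269,192.548) → (66.269,172.591) → (43.722,172.591) → (43.722,192.548). Closed: final G1 returns to the first vertex.

G21
G90
G0 X9.499 Y200.539
M3 S486
G1 X42.875 Y200.539 F2010
G1 X42.875 Y97.991 F2010
G1 X9.499 Y97.991 F2010
G1 X9.499 Y200.539 F2010
G0 X15.103 Y165.714
M3 S486
G1 X69.071 Y165.714 F2010
G1 X69.071 Y77.426 F2010
G1 X15.103 Y77.426 F2010
G1 X15.103 Y165.714 F2010
G0 X43.722 Y192.548
M3 S486
G1 X66.269 Y192.548 F2010
G1 X66.269 Y172.591 F2010
G1 X43.722 Y172.591 F2010
G1 X43.722 Y192.548 F2010
M5
G0 X0.000 Y0.000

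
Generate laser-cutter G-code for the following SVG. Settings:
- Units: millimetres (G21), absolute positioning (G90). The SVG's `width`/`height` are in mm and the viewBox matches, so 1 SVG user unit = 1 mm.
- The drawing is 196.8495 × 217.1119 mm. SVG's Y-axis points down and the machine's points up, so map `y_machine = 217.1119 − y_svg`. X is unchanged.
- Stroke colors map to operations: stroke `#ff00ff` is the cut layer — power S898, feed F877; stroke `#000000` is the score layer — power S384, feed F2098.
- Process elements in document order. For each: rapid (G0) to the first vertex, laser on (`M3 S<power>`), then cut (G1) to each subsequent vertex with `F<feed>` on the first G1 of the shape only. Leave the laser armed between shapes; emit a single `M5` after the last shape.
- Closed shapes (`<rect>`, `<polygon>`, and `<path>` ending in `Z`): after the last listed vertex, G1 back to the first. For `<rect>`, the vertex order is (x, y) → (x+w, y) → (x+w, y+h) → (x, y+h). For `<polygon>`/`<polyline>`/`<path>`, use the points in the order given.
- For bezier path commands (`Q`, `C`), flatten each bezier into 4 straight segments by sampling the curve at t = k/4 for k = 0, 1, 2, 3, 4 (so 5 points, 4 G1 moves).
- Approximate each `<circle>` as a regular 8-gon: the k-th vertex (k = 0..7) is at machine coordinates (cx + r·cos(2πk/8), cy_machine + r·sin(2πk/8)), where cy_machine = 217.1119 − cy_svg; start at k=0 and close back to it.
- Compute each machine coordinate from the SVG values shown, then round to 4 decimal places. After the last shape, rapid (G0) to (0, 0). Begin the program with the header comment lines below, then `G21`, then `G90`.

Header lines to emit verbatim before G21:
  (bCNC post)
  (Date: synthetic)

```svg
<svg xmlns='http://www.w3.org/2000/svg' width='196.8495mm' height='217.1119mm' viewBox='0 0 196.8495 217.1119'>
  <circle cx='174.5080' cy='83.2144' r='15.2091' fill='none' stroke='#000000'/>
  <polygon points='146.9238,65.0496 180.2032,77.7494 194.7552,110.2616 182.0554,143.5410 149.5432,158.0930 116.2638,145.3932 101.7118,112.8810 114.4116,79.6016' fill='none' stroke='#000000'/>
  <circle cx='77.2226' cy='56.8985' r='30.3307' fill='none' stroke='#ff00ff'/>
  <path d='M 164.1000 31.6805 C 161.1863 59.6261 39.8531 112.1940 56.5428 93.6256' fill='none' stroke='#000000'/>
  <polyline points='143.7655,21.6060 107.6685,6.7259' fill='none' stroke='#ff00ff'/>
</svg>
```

(bCNC post)
(Date: synthetic)
G21
G90
G0 X189.7171 Y133.8975
M3 S384
G1 X185.2625 Y144.6520 F2098
G1 X174.5080 Y149.1066
G1 X163.7535 Y144.6520
G1 X159.2989 Y133.8975
G1 X163.7535 Y123.1430
G1 X174.5080 Y118.6884
G1 X185.2625 Y123.1430
G1 X189.7171 Y133.8975
G0 X146.9238 Y152.0623
M3 S384
G1 X180.2032 Y139.3625 F2098
G1 X194.7552 Y106.8503
G1 X182.0554 Y73.5709
G1 X149.5432 Y59.0189
G1 X116.2638 Y71.7187
G1 X101.7118 Y104.2309
G1 X114.4116 Y137.5103
G1 X146.9238 Y152.0623
G0 X107.5533 Y160.2134
M3 S898
G1 X98.6696 Y181.6604 F877
G1 X77.2226 Y190.5441
G1 X55.7756 Y181.6604
G1 X46.8919 Y160.2134
G1 X55.7756 Y138.7664
G1 X77.2226 Y129.8827
G1 X98.6696 Y138.7664
G1 X107.5533 Y160.2134
G0 X164.1000 Y185.4314
M3 S384
G1 X143.7180 Y161.3517 F2098
G1 X102.9701 Y137.0161
G1 X65.8979 Y121.4018
G1 X56.5428 Y123.4863
G0 X143.7655 Y195.5059
M3 S898
G1 X107.6685 Y210.3860 F877
M5
G0 X0.0000 Y0.0000

viewBox `0 0 196.8495 217.1119` with mm width/height → 1 unit = 1 mm. Flip: y_m = 217.1119 − y_svg.

**Shape 1** — `<circle>` circle, stroke `#000000` → score (S384, F2098). Machine vertices: (189.7171,133.8975) → (185.2625,144.6520) → (174.5080,149.1066) → (163.7535,144.6520) → (159.2989,133.8975) → (163.7535,123.1430) → (174.5080,118.6884) → (185.2625,123.1430) → (189.7171,133.8975). Closed: final G1 returns to the first vertex.

**Shape 2** — `<polygon>` regular polygon, stroke `#000000` → score (S384, F2098). Machine vertices: (146.9238,152.0623) → (180.2032,139.3625) → (194.7552,106.8503) → (182.0554,73.5709) → (149.5432,59.0189) → (116.2638,71.7187) → (101.7118,104.2309) → (114.4116,137.5103) → (146.9238,152.0623). Closed: final G1 returns to the first vertex.

**Shape 3** — `<circle>` circle, stroke `#ff00ff` → cut (S898, F877). Machine vertices: (107.5533,160.2134) → (98.6696,181.6604) → (77.2226,190.5441) → (55.7756,181.6604) → (46.8919,160.2134) → (55.7756,138.7664) → (77.2226,129.8827) → (98.6696,138.7664) → (107.5533,160.2134). Closed: final G1 returns to the first vertex.

**Shape 4** — `<path>` cubic bezier, stroke `#000000` → score (S384, F2098). Control points (SVG): P0=(164.1000,31.6805), P1=(161.1863,59.6261), P2=(39.8531,112.1940), P3=(56.5428,93.6256); sampled at t=k/4. Machine vertices: (164.1000,185.4314) → (143.7180,161.3517) → (102.9701,137.0161) → (65.8979,121.4018) → (56.5428,123.4863). Open path.

**Shape 5** — `<polyline>` line segment, stroke `#ff00ff` → cut (S898, F877). Machine vertices: (143.7655,195.5059) → (107.6685,210.3860). Open path.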